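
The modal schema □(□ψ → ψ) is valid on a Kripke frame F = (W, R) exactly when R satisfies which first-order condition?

This schema is the T□ axiom.
Its frame correspondent is shift-reflexivity — ∀x ∀y (Rxy → Ryy).

shift-reflexivity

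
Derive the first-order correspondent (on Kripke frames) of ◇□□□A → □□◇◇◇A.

This is a Sahlqvist (Geach-type) schema ◇^1□^3A → □^2◇^3A.
Minimal-valuation argument: fix x; take any y with xR^1y and any z with xR^2z. Set V(A) to the set of worlds R-reachable from y in exactly 3 steps. Then □^3A holds at y, so the antecedent holds at x; validity forces ◇^3A at z, giving a w with zR^3w and yR^3w.
First-order correspondent: ∀x ∀y ∀z ((xRy ∧ xR²z) → ∃w (yR³w ∧ zR³w)).

∀x ∀y ∀z ((xRy ∧ xR²z) → ∃w (yR³w ∧ zR³w))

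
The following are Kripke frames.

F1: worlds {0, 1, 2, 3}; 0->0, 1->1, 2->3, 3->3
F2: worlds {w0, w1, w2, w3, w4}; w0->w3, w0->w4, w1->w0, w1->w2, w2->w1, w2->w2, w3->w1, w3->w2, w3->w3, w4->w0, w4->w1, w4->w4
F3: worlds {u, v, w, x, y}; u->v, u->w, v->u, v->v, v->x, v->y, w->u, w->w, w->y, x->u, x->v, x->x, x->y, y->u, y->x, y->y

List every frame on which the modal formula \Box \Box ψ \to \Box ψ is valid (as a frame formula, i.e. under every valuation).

This is the axiom for density; its first-order frame correspondent is \forall x \forall y (Rxy \to \exists z (Rxz \wedge Rzy)).
F1: holds.
F2: fails — Rw1w0 but no z with Rw1z and Rzw0.
F3: holds.

F1, F3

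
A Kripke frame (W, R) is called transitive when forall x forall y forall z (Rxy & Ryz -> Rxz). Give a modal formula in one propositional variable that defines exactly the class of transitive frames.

□r → □□r

The condition is transitivity. The 4 schema □r → □□r defines it.
Suppose □r→□□r is valid. Take Rxy, Ryz and set V(r)={w : Rxw}. Then □r at x, so □□r at x, so □r at y, so r at z, i.e. Rxz.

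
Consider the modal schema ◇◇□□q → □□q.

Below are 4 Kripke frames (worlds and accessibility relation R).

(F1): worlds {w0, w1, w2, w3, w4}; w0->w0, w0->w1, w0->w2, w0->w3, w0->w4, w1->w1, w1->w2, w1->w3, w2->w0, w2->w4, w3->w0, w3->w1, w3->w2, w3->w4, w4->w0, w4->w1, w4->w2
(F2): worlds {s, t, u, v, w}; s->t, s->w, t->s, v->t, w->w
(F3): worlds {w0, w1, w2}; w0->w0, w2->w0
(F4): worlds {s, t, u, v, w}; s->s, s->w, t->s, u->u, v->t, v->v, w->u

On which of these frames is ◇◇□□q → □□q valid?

(F1), (F3)

This is the axiom for a generalized confluence (Geach) condition; its first-order frame correspondent is ∀x ∀y ∀z ((xR²y ∧ xR²z) → ∃w (yR²w ∧ z = w)).
(F1): satisfies the condition.
(F2): fails — sR²w, sR²s but no w* with wR²w* and s=w*.
(F3): satisfies the condition.
(F4): fails — sR²u, sR²s but no w* with uR²w* and s=w*.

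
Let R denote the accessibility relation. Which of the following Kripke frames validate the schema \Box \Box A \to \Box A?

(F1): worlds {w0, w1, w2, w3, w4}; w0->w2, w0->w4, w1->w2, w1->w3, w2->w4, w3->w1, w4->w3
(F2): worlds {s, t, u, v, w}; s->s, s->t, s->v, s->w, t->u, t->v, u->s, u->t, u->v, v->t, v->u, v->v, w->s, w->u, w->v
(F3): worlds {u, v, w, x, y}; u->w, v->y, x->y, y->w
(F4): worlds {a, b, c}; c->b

This is the axiom for density; its first-order frame correspondent is \forall x \forall y (Rxy \to \exists z (Rxz \wedge Rzy)).
(F1): fails — Rw1w2 but no z with Rw1z and Rzw2.
(F2): condition met.
(F3): fails — Rxy but no z with Rxz and Rzy.
(F4): fails — Rcb but no z with Rcz and Rzb.

(F2)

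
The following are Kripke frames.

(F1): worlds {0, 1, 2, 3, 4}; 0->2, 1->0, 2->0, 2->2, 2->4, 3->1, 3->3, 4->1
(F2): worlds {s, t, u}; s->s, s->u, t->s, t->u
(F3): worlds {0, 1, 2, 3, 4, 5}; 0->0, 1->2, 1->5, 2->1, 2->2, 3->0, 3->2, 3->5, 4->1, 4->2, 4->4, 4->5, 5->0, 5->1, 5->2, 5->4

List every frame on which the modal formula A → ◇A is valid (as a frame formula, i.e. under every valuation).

none

Frame correspondent (Sahlqvist): ∀x Rxx — i.e. reflexivity.
(F1): fails — world 0 does not see itself.
(F2): fails — world t does not see itself.
(F3): fails — world 1 does not see itself.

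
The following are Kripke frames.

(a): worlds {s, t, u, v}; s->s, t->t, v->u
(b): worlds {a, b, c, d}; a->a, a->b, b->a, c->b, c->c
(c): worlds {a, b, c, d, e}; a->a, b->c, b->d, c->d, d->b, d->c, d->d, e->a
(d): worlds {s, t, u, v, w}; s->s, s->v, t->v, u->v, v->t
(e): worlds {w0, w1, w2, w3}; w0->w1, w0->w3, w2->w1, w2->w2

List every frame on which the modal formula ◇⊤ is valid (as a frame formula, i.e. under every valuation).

(c)

This is the axiom for seriality; its first-order frame correspondent is ∀x ∃y Rxy.
(a): fails — world u has no successor.
(b): fails — world d has no successor.
(c): ✓.
(d): fails — world w has no successor.
(e): fails — world w1 has no successor.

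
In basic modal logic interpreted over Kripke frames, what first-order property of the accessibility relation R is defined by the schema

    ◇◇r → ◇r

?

This is a form of the 4 axiom.
Its frame correspondent is transitivity — ∀x ∀y ∀z (Rxy ∧ Ryz → Rxz).

transitivity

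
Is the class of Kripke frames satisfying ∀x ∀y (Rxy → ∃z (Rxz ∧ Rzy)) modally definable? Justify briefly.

Yes, by □□q → □q

Yes: it is density, defined by the C4 schema □□q → □q.
Suppose □□q→□q is valid. Take Rxy and set V(q)={w : xR²w}. Then □□q at x, so □q at x, so q at y, i.e. ∃z(Rxz∧Rzy).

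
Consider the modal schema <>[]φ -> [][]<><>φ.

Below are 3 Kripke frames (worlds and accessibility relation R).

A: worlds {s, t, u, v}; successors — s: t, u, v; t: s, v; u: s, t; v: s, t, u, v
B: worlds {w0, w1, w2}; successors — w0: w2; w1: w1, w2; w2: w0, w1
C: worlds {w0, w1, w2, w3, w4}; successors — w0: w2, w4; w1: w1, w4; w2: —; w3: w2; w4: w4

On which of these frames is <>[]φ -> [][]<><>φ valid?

A, B

Frame correspondent (Sahlqvist): forall x forall y forall z ((xRy & x R^2 z) -> exists w (yRw & z R^2 w)) — i.e. a generalized confluence (Geach) condition.
A: satisfies the condition.
B: satisfies the condition.
C: fails — w0Rw2, w0R²w4 but no w with w2Rw and w4R²w.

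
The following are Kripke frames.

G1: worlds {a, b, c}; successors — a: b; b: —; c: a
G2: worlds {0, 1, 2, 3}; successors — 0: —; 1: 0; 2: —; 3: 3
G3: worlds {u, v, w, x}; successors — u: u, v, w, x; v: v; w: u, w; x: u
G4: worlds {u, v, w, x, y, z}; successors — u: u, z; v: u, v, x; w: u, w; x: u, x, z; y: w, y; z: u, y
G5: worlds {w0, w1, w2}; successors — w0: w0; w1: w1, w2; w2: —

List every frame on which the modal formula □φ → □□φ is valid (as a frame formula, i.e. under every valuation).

This is the axiom for transitivity; its first-order frame correspondent is ∀x ∀y ∀z (Rxy ∧ Ryz → Rxz).
G1: fails — Rca and Rab but not Rcb.
G2: satisfies the condition.
G3: fails — Rwu and Ruv but not Rwv.
G4: fails — Ruz and Rzy but not Ruy.
G5: satisfies the condition.

G2, G5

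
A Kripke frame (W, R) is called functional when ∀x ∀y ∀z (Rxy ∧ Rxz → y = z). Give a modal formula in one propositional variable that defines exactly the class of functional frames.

A defining formula is ◇s → □s (the CD axiom).
Suppose ◇s→□s is valid. Take Rxy, Rxz and set V(s)={y}. Then ◇s at x, so □s at x, so s at z, i.e. z=y.

◇s → □s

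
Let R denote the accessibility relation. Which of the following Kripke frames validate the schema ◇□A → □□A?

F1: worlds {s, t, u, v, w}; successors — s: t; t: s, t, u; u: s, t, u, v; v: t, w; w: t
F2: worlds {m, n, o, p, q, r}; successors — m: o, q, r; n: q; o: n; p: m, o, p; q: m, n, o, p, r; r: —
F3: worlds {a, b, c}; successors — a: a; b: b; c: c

This is the axiom for a generalized confluence (Geach) condition; its first-order frame correspondent is ∀x ∀y ∀z ((xRy ∧ xR²z) → ∃w (yRw ∧ z = w)).
F1: fails — tRs, tR²s but no w* with sRw* and s=w*.
F2: fails — mRo, mR²m but no w with oRw and m=w.
F3: satisfies the condition.

F3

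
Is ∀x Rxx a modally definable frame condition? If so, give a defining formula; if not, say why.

Yes, by □r → r

This is a Sahlqvist condition; the T axiom □r → r defines it.
Suppose □r→r is valid. At any x set V(r)={w : Rxw}. Then □r holds at x, so r holds at x, i.e. Rxx.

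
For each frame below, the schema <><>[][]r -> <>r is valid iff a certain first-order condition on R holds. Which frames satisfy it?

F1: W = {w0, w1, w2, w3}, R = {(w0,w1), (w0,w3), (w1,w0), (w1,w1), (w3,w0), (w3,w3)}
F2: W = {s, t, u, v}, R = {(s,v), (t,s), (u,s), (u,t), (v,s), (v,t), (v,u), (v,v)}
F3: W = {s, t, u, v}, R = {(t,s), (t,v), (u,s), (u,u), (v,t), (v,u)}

This is the axiom for a generalized confluence (Geach) condition; its first-order frame correspondent is forall x forall y (x R^2 y -> exists w (y R^2 w & xRw)).
F1: holds.
F2: holds.
F3: fails — tR²t but no w with tR²w and tRw.
Valid on: F1, F2.

F1, F2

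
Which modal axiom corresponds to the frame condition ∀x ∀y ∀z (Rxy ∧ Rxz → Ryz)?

◇r → □◇r

This is the Euclidean property; the standard corresponding axiom is 5: ◇r → □◇r.
Suppose ◇r→□◇r is valid. Take Rxy, Rxz and set V(r)={y}. Then ◇r at x, so □◇r at x, so ◇r at z, so some w with Rzw has r; w=y, i.e. Rzy. By symmetry of the argument, Ryz.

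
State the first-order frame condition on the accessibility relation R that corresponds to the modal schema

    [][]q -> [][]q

This is a Sahlqvist (Geach-type) schema ◇^0□^2q → □^2◇^0q.
Minimal-valuation argument: fix x; take any y with xR^0y and any z with xR^2z. Set V(q) to the set of worlds R-reachable from y in exactly 2 steps. Then □^2q holds at y, so the antecedent holds at x; validity forces ◇^0q at z, giving a w with zR^0w and yR^2w.
First-order correspondent: forall x forall z (x R^2 z -> exists w (x R^2 w & z = w)).

forall x forall z (x R^2 z -> exists w (x R^2 w & z = w))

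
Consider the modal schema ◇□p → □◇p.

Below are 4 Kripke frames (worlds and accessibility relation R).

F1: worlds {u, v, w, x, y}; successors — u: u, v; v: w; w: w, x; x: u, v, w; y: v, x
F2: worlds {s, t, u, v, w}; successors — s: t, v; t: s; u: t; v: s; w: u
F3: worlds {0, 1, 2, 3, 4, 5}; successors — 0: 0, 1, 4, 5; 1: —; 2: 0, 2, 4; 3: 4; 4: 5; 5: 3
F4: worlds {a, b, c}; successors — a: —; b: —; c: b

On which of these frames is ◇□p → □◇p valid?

F2

This is the axiom for convergence; its first-order frame correspondent is ∀x ∀y ∀z (Rxy ∧ Rxz → ∃w (Ryw ∧ Rzw)).
F1: fails — Ruv and Ruu but v and u have no common successor.
F2: holds.
F3: fails — R00 and R01 but 0 and 1 have no common successor.
F4: fails — Rcb and Rcb but b and b have no common successor.
Valid on: F2.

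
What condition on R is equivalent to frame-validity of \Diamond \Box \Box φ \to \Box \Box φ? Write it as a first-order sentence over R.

\forall x \forall y \forall z ((xRy \wedge x R^2 z) \to \exists w (y R^2 w \wedge z = w))

This is a Sahlqvist (Geach-type) schema ◇^1□^2φ → □^2◇^0φ.
Minimal-valuation argument: fix x; take any y with xR^1y and any z with xR^2z. Set V(φ) to the set of worlds R-reachable from y in exactly 2 steps. Then □^2φ holds at y, so the antecedent holds at x; validity forces ◇^0φ at z, giving a w with zR^0w and yR^2w.
First-order correspondent: \forall x \forall y \forall z ((xRy \wedge x R^2 z) \to \exists w (y R^2 w \wedge z = w)).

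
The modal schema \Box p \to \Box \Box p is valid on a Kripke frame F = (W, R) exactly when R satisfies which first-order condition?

Suppose □p→□□p is valid. Take Rxy, Ryz and set V(p)={w : Rxw}. Then □p at x, so □□p at x, so □p at y, so p at z, i.e. Rxz.
The converse is a direct semantic check.
Frame condition: \forall x \forall y \forall z (Rxy \wedge Ryz \to Rxz).

transitivity: \forall x \forall y \forall z (Rxy \wedge Ryz \to Rxz)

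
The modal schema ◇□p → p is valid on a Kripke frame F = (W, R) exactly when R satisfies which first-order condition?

Equivalently (dual form): p → □◇p.
Suppose p→□◇p is valid. Take Rxy and set V(p)={x}. Then p at x, so □◇p at x, so ◇p at y, so some z with Ryz has p; z=x, i.e. Ryx.
Conversely, on a frame with symmetry the schema holds at every world under every valuation.
Frame condition: ∀x ∀y (Rxy → Ryx).

Symmetry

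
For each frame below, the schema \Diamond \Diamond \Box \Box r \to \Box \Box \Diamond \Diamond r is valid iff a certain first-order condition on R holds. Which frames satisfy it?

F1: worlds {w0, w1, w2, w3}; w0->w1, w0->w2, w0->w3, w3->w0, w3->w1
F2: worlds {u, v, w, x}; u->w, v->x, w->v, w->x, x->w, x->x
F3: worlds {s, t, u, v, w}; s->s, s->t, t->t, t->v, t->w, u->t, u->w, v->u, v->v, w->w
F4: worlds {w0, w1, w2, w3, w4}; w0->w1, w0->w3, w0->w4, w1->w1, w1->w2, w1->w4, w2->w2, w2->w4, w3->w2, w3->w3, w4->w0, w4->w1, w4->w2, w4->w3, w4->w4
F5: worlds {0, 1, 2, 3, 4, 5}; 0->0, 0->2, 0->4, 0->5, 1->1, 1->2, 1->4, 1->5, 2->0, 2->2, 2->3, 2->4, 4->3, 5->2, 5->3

F2, F3, F4

This is the axiom for a generalized confluence (Geach) condition; its first-order frame correspondent is \forall x \forall y \forall z ((x R^2 y \wedge x R^2 z) \to \exists w (y R^2 w \wedge z R^2 w)).
F1: fails — w0R²w0, w0R²w1 but no w with w0R²w and w1R²w.
F2: satisfies the condition.
F3: satisfies the condition.
F4: satisfies the condition.
F5: fails — 0R²0, 0R²3 but no w with 0R²w and 3R²w.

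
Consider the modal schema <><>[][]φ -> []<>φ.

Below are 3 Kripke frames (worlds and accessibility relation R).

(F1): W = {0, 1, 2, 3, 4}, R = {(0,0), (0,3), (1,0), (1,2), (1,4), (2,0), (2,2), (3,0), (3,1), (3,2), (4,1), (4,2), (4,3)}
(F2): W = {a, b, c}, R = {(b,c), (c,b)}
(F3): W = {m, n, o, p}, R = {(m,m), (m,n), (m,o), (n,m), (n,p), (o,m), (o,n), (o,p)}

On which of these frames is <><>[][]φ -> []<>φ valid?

(F1), (F2)

This is the axiom for a generalized confluence (Geach) condition; its first-order frame correspondent is forall x forall y forall z ((x R^2 y & xRz) -> exists w (y R^2 w & zRw)).
(F1): holds.
(F2): holds.
(F3): fails — mR²p, mRm but no w with pR²w and mRw.
Valid on: (F1), (F2).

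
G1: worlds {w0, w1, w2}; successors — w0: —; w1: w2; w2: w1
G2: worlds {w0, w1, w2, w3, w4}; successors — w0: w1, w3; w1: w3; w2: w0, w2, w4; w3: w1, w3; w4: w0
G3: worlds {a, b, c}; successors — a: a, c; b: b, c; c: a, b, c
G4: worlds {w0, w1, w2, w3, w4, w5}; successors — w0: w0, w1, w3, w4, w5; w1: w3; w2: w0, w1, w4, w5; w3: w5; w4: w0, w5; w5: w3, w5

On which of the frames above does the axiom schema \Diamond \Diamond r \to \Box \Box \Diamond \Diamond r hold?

G1, G3

The schema corresponds to a generalized confluence (Geach) condition: \forall x \forall y \forall z ((x R^2 y \wedge x R^2 z) \to \exists w (y = w \wedge z R^2 w)).
G1: ✓.
G2: fails — w2R²w0, w2R²w0 but no w with w0=w and w0R²w.
G3: ✓.
G4: fails — w0R²w0, w0R²w1 but no w with w0=w and w1R²w.
Valid on: G1, G3.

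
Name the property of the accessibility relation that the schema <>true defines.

This schema is equivalent to the D axiom □q → ◇q.
Its frame correspondent is seriality — forall x exists y Rxy.

Seriality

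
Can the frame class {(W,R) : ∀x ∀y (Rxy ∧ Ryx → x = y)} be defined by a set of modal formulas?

Modal frame validity is preserved under surjective bounded morphisms.
The 4-cycle (worlds w0,w1,w2,w3 with w0→w1→w2→w3→w0) is antisymmetric. Sending even-indexed worlds to a and odd-indexed worlds to b is a surjective bounded morphism onto the two-world frame with a↔b, which is not antisymmetric.
So the class is not modally definable.

No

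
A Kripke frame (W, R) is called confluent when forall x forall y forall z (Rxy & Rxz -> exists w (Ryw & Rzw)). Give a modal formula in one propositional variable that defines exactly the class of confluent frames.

◇□r → □◇r

The condition is convergence. The .2 schema ◇□r → □◇r defines it.
Suppose ◇□r→□◇r is valid. Take Rxy, Rxz and set V(r)={w : Ryw}. Then □r at y so ◇□r at x, so □◇r at x, so ◇r at z, giving w with Rzw and Ryw.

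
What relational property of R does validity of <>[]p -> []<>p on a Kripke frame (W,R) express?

convergence

Suppose ◇□p→□◇p is valid. Take Rxy, Rxz and set V(p)={w : Ryw}. Then □p at y so ◇□p at x, so □◇p at x, so ◇p at z, giving w with Rzw and Ryw.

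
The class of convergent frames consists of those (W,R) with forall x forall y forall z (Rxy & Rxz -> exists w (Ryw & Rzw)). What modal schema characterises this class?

The condition is convergence. The .2 schema ◇□r → □◇r defines it.
Suppose ◇□r→□◇r is valid. Take Rxy, Rxz and set V(r)={w : Ryw}. Then □r at y so ◇□r at x, so □◇r at x, so ◇r at z, giving w with Rzw and Ryw.

◇□r → □◇r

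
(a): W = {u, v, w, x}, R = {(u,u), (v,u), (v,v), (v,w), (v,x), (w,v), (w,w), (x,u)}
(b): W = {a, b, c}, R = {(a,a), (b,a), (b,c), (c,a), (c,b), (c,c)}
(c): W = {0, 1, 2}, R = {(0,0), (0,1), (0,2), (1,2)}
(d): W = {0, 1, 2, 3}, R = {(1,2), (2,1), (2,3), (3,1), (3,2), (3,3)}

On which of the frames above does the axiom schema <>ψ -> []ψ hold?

none

The schema corresponds to partial functionality: forall x forall y forall z (Rxy & Rxz -> y = z).
(a): fails — v sees both u and v.
(b): fails — b sees both a and c.
(c): fails — 0 sees both 0 and 1.
(d): fails — 2 sees both 1 and 3.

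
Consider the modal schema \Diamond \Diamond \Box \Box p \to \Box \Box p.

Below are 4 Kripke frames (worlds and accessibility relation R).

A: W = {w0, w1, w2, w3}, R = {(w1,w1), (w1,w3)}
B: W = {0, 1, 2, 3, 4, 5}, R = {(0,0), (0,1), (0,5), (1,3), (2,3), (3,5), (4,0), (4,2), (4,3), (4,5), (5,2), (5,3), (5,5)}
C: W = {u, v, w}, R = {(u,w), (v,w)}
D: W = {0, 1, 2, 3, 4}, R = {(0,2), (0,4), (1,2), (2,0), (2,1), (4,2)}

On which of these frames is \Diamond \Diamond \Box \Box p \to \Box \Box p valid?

C

Frame correspondent (Sahlqvist): \forall x \forall y \forall z ((x R^2 y \wedge x R^2 z) \to \exists w (y R^2 w \wedge z = w)) — i.e. a generalized confluence (Geach) condition.
A: fails — w1R²w3, w1R²w1 but no w with w3R²w and w1=w.
B: fails — 0R²1, 0R²0 but no w with 1R²w and 0=w.
C: condition met.
D: fails — 0R²1, 0R²2 but no w with 1R²w and 2=w.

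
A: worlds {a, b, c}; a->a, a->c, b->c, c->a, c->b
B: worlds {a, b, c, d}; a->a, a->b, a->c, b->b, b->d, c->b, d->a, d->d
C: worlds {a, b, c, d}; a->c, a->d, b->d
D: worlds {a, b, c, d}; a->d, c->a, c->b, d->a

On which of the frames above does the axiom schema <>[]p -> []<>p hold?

Frame correspondent (Sahlqvist): forall x forall y forall z (Rxy & Rxz -> exists w (Ryw & Rzw)) — i.e. convergence.
A: holds.
B: holds.
C: fails — Rac and Rac but c and c have no common successor.
D: fails — Rca and Rcb but a and b have no common successor.
Valid on: A, B.

A, B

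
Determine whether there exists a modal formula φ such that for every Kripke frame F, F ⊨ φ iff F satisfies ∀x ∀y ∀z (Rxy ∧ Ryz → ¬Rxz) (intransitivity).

Not modally definable

Modal frame validity is preserved under surjective bounded morphisms.
The 3-cycle (worlds 0,1,2 with 0→1→2→0) is intransitive. Mapping every world to a single reflexive point • is a surjective bounded morphism; the reflexive point is not intransitive (R••∧R•• but R••).
Hence intransitivity is not modally definable.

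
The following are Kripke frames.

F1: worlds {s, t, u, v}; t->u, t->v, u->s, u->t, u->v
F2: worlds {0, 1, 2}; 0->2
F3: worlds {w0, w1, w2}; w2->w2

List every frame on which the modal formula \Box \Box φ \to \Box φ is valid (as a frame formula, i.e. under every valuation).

F3

The schema corresponds to density: \forall x \forall y (Rxy \to \exists z (Rxz \wedge Rzy)).
F1: fails — Rut but no z with Ruz and Rzt.
F2: fails — R02 but no z with R0z and Rz2.
F3: satisfies the condition.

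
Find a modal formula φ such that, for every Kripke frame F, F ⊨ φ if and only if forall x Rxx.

□ψ → ψ

The condition is reflexivity. The T schema □ψ → ψ defines it.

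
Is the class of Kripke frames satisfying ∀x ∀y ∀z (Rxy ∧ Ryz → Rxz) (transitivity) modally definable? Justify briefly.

Yes, by □p → □□p

This is a Sahlqvist condition; the 4 axiom □p → □□p defines it.
Suppose □p→□□p is valid. Take Rxy, Ryz and set V(p)={w : Rxw}. Then □p at x, so □□p at x, so □p at y, so p at z, i.e. Rxz.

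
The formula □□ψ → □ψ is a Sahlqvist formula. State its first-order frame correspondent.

This is the C4 axiom.
Its frame correspondent is density — ∀x ∀y (Rxy → ∃z (Rxz ∧ Rzy)).

density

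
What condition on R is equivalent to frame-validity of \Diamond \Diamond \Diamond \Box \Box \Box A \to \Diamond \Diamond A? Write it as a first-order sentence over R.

This is a Sahlqvist (Geach-type) schema ◇^3□^3A → □^0◇^2A.
First-order correspondent: \forall x \forall y (x R^3 y \to \exists w (y R^3 w \wedge x R^2 w)).

\forall x \forall y (x R^3 y \to \exists w (y R^3 w \wedge x R^2 w))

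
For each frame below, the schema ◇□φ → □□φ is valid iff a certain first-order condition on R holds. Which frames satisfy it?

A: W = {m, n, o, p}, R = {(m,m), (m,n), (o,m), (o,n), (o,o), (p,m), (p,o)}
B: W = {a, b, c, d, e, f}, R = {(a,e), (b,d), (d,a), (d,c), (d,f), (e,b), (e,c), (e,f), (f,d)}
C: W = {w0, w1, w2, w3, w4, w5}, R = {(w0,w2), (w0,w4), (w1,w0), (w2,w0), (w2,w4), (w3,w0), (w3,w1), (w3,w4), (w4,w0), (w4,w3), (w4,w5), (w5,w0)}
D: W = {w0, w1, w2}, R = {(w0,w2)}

D

This is the axiom for a generalized confluence (Geach) condition; its first-order frame correspondent is ∀x ∀y ∀z ((xRy ∧ xR²z) → ∃w (yRw ∧ z = w)).
A: fails — mRn, mR²m but no w with nRw and m=w.
B: fails — dRa, dR²d but no w with aRw and d=w.
C: fails — w0Rw2, w0R²w3 but no w with w2Rw and w3=w.
D: condition met.
Valid on: D.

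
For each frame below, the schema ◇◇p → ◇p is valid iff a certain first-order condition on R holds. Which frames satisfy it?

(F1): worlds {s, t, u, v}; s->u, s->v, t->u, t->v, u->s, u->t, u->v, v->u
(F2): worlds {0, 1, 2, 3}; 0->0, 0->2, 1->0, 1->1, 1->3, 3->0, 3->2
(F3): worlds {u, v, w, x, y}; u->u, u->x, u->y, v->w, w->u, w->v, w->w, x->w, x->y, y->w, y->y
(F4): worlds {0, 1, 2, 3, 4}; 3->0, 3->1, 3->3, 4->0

This is the axiom for transitivity; its first-order frame correspondent is ∀x ∀y ∀z (Rxy ∧ Ryz → Rxz).
(F1): fails — Ruv and Rvu but not Ruu.
(F2): fails — R10 and R02 but not R12.
(F3): fails — Rxw and Rwu but not Rxu.
(F4): holds.

(F4)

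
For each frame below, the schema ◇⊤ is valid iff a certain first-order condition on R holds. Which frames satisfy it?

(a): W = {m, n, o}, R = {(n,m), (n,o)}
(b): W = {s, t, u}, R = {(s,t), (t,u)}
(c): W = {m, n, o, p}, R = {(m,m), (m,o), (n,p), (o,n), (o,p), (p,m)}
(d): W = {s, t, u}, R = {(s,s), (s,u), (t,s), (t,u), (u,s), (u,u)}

(c), (d)

The schema corresponds to seriality: ∀x ∃y Rxy.
(a): fails — world m has no successor.
(b): fails — world u has no successor.
(c): condition met.
(d): condition met.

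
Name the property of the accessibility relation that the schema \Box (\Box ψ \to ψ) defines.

Suppose □(□ψ→ψ) is valid. Take Rxy and set V(ψ)={w : Ryw}. Then at y, □ψ holds; since □(□ψ→ψ) at x, □ψ→ψ at y, so ψ at y, i.e. Ryy.

shift-reflexivity: \forall x \forall y (Rxy \to Ryy)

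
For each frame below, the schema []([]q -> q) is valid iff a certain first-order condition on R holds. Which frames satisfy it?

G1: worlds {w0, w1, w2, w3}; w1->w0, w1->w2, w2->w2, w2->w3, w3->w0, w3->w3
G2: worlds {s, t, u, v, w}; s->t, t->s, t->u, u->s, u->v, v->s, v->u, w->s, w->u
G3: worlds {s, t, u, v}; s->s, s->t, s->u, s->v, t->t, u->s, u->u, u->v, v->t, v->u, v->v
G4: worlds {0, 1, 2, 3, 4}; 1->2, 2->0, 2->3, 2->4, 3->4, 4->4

This is the axiom for shift-reflexivity; its first-order frame correspondent is forall x forall y (Rxy -> Ryy).
G1: fails — Rw1w0 but not Rw0w0.
G2: fails — Ruv but not Rvv.
G3: holds.
G4: fails — R12 but not R22.

G3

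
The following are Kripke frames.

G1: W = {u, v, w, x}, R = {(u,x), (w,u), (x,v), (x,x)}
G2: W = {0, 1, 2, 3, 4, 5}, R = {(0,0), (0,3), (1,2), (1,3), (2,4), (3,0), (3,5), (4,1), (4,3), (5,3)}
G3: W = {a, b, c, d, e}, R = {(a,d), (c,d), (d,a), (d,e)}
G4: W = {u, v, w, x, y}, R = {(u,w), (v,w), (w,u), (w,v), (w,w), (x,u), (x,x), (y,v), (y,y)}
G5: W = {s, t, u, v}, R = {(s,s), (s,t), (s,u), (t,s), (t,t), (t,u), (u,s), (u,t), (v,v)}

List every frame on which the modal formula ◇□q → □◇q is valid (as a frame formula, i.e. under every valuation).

This is the axiom for convergence; its first-order frame correspondent is ∀x ∀y ∀z (Rxy ∧ Rxz → ∃w (Ryw ∧ Rzw)).
G1: fails — Rxx and Rxv but x and v have no common successor.
G2: fails — R12 and R13 but 2 and 3 have no common successor.
G3: fails — Rde and Rde but e and e have no common successor.
G4: fails — Rxu and Rxx but u and x have no common successor.
G5: holds.
Valid on: G5.

G5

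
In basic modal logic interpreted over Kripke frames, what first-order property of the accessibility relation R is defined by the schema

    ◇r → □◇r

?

This is the 5 axiom.
It corresponds to the Euclidean property: ∀x ∀y ∀z (Rxy ∧ Rxz → Ryz).

the Euclidean property: ∀x ∀y ∀z (Rxy ∧ Rxz → Ryz)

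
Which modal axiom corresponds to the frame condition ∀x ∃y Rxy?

This is seriality; the standard corresponding axiom is D: □q → ◇q.
Suppose □q→◇q is valid. At any x set V(q)=W. Then □q at x, so ◇q at x, so x has a successor.

□q → ◇q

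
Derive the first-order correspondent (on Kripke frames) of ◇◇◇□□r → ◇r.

This is a Sahlqvist (Geach-type) schema ◇^3□^2r → □^0◇^1r.
Minimal-valuation argument: fix x; take any y with xR^3y and any z with xR^0z. Set V(r) to the set of worlds R-reachable from y in exactly 2 steps. Then □^2r holds at y, so the antecedent holds at x; validity forces ◇^1r at z, giving a w with zR^1w and yR^2w.
First-order correspondent: ∀x ∀y (xR³y → ∃w (yR²w ∧ xRw)).

∀x ∀y (xR³y → ∃w (yR²w ∧ xRw))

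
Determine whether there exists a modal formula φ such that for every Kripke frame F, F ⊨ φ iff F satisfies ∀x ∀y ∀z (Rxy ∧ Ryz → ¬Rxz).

No

Any modally definable frame class is closed under surjective bounded morphisms.
The 7-cycle (worlds w0,w1,w2,w3,w4,w5,w6 with w0→w1→w2→w3→w4→w5→w6→w0) is intransitive. Mapping every world to a single reflexive point • is a surjective bounded morphism; the reflexive point is not intransitive (R••∧R•• but R••).
So the class is not modally definable.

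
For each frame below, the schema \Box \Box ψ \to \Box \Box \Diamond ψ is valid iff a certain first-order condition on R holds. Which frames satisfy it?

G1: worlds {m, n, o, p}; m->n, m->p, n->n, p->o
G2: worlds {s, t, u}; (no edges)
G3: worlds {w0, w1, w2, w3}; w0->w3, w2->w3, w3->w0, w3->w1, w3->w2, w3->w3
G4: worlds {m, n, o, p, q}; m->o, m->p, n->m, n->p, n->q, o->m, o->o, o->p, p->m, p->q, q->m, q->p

The schema corresponds to a generalized confluence (Geach) condition: \forall x \forall z (x R^2 z \to \exists w (x R^2 w \wedge zRw)).
G1: fails — mR²o but no w with mR²w and oRw.
G2: condition met.
G3: fails — w0R²w1 but no w with w0R²w and w1Rw.
G4: condition met.
Valid on: G2, G4.

G2, G4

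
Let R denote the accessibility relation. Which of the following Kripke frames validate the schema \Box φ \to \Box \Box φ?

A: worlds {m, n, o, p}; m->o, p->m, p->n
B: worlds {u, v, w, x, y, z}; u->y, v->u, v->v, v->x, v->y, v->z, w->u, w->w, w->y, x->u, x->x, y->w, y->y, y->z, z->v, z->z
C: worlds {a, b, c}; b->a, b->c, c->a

C

This is the axiom for transitivity; its first-order frame correspondent is \forall x \forall y \forall z (Rxy \wedge Ryz \to Rxz).
A: fails — Rpm and Rmo but not Rpo.
B: fails — Rxu and Ruy but not Rxy.
C: condition met.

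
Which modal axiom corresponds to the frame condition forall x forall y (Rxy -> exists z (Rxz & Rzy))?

□□r → □r

A defining formula is □□r → □r (the C4 axiom).
Suppose □□r→□r is valid. Take Rxy and set V(r)={w : xR²w}. Then □□r at x, so □r at x, so r at y, i.e. ∃z(Rxz∧Rzy).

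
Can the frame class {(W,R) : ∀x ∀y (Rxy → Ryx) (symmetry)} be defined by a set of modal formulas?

Yes: it is symmetry, defined by the B schema r → □◇r.
Suppose r→□◇r is valid. Take Rxy and set V(r)={x}. Then r at x, so □◇r at x, so ◇r at y, so some z with Ryz has r; z=x, i.e. Ryx.

Definable; r → □◇r defines it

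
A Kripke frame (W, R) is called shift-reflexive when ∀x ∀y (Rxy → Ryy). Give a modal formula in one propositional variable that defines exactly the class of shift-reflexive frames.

This is shift-reflexivity; the standard corresponding axiom is T□: □(□q → q).
Suppose □(□q→q) is valid. Take Rxy and set V(q)={w : Ryw}. Then at y, □q holds; since □(□q→q) at x, □q→q at y, so q at y, i.e. Ryy.

□(□q → q)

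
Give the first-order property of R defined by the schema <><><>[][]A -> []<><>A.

This is a Sahlqvist (Geach-type) schema ◇^3□^2A → □^1◇^2A.
First-order correspondent: forall x forall y forall z ((x R^3 y & xRz) -> exists w (y R^2 w & z R^2 w)).

forall x forall y forall z ((x R^3 y & xRz) -> exists w (y R^2 w & z R^2 w))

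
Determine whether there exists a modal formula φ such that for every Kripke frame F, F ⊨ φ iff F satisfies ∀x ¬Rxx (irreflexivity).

Not modally definable

Modal frame validity is preserved under surjective bounded morphisms.
The 2-cycle (worlds s,t with s→t→s) is irreflexive, and the map sending every world to a single reflexive point • is a surjective bounded morphism (forth: every edge maps to (•,•); back: every world has a successor). So any modal formula valid on the 2-cycle is also valid on the reflexive point, which is not irreflexive.
Hence irreflexivity is not modally definable.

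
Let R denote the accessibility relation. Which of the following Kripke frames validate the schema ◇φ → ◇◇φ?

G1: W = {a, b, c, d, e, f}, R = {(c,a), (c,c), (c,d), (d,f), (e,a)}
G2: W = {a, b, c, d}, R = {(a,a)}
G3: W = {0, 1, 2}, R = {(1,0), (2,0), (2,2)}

Frame correspondent (Sahlqvist): ∀x ∀y (xRy → ∃w (y = w ∧ xR²w)) — i.e. a generalized confluence (Geach) condition.
G1: fails — dRf but no w with f=w and dR²w.
G2: satisfies the condition.
G3: fails — 1R0 but no w with 0=w and 1R²w.

G2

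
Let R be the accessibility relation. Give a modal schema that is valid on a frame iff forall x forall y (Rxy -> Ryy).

□(□q → q)

The condition is shift-reflexivity. The T□ schema □(□q → q) defines it.
Suppose □(□q→q) is valid. Take Rxy and set V(q)={w : Ryw}. Then at y, □q holds; since □(□q→q) at x, □q→q at y, so q at y, i.e. Ryy.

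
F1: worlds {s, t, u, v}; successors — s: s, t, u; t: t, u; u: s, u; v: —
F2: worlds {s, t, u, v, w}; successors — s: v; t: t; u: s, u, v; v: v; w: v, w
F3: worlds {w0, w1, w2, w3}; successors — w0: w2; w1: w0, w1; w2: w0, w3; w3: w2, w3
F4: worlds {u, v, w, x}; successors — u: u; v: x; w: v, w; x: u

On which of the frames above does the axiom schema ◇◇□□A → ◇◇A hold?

Frame correspondent (Sahlqvist): ∀x ∀y (xR²y → ∃w (yR²w ∧ xR²w)) — i.e. a generalized confluence (Geach) condition.
F1: holds.
F2: holds.
F3: holds.
F4: fails — wR²v but no t with vR²t and wR²t.

F1, F2, F3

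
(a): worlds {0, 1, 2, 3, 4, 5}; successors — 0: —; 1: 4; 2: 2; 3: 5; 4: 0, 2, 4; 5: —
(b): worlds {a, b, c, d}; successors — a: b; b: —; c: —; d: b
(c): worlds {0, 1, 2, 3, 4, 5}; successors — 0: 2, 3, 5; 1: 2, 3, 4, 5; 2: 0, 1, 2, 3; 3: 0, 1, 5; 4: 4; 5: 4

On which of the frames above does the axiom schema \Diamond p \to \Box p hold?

(b)

This is the axiom for partial functionality; its first-order frame correspondent is \forall x \forall y \forall z (Rxy \wedge Rxz \to y = z).
(a): fails — 4 sees both 0 and 2.
(b): holds.
(c): fails — 0 sees both 2 and 3.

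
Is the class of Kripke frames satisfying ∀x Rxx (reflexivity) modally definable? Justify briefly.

The condition is reflexivity. A defining modal formula is □p → p.

Yes, by □p → p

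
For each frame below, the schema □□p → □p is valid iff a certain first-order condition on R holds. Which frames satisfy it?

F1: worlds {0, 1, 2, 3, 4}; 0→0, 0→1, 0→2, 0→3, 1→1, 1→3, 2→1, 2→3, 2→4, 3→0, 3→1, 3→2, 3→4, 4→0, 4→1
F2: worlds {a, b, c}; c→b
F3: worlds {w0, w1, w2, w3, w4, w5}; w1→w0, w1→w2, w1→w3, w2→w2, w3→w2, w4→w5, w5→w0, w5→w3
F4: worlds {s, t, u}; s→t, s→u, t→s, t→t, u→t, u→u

This is the axiom for density; its first-order frame correspondent is ∀x ∀y (Rxy → ∃z (Rxz ∧ Rzy)).
F1: holds.
F2: fails — Rcb but no z with Rcz and Rzb.
F3: fails — Rw1w0 but no z with Rw1z and Rzw0.
F4: holds.

F1, F4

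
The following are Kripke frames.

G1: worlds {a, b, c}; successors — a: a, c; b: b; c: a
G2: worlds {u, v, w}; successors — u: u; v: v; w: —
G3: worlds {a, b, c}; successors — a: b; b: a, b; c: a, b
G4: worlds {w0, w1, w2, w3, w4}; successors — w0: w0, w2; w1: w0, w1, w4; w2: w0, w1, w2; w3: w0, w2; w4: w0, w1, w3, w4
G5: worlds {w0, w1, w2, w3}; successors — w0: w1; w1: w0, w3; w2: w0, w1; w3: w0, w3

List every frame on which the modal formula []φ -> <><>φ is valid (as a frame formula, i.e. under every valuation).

G1, G3, G4

Frame correspondent (Sahlqvist): forall x exists w (xRw & x R^2 w) — i.e. a generalized confluence (Geach) condition.
G1: satisfies the condition.
G2: fails — at w but no t with wRt and wR²t.
G3: satisfies the condition.
G4: satisfies the condition.
G5: fails — at w0 but no w with w0Rw and w0R²w.
Valid on: G1, G3, G4.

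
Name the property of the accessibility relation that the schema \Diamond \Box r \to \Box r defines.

the Euclidean property: \forall x \forall y \forall z (Rxy \wedge Rxz \to Ryz)

This is a form of the 5 axiom.
Its frame correspondent is the Euclidean property — \forall x \forall y \forall z (Rxy \wedge Rxz \to Ryz).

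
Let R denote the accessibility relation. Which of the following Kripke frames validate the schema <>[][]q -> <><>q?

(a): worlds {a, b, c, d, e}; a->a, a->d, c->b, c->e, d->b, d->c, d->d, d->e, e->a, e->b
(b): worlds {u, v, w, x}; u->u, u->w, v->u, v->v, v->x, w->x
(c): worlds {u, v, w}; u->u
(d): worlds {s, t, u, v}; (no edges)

Frame correspondent (Sahlqvist): forall x forall y (xRy -> exists w (y R^2 w & x R^2 w)) — i.e. a generalized confluence (Geach) condition.
(a): fails — cRb but no w with bR²w and cR²w.
(b): fails — uRw but no t with wR²t and uR²t.
(c): ✓.
(d): ✓.
Valid on: (c), (d).

(c), (d)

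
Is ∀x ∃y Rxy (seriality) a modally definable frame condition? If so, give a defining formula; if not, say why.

Yes: it is seriality, defined by the D schema □p → ◇p.

Yes, by □p → ◇p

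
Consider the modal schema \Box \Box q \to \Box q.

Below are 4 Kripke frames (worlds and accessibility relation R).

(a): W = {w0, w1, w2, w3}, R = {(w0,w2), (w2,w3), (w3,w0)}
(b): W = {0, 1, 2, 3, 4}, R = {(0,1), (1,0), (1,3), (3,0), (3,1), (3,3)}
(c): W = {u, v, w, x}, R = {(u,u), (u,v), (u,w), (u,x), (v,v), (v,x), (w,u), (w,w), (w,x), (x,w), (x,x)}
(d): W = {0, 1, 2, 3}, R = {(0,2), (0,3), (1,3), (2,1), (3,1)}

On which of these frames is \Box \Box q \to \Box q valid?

(c)

This is the axiom for density; its first-order frame correspondent is \forall x \forall y (Rxy \to \exists z (Rxz \wedge Rzy)).
(a): fails — Rw0w2 but no z with Rw0z and Rzw2.
(b): fails — R01 but no z with R0z and Rz1.
(c): condition met.
(d): fails — R31 but no z with R3z and Rz1.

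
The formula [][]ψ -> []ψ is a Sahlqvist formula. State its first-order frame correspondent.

density

This is the C4 axiom.
Its frame correspondent is density — forall x forall y (Rxy -> exists z (Rxz & Rzy)).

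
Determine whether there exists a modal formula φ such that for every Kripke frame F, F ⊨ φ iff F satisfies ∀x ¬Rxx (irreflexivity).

Not definable by any modal formula

Any modally definable frame class is closed under surjective bounded morphisms.
The 2-cycle (worlds 0,1 with 0→1→0) is irreflexive, and the map sending every world to a single reflexive point • is a surjective bounded morphism (forth: every edge maps to (•,•); back: every world has a successor). So any modal formula valid on the 2-cycle is also valid on the reflexive point, which is not irreflexive.
Hence irreflexivity is not modally definable.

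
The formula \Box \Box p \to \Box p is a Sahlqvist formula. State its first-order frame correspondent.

Density

This schema is the C4 axiom.
Its frame correspondent is density — \forall x \forall y (Rxy \to \exists z (Rxz \wedge Rzy)).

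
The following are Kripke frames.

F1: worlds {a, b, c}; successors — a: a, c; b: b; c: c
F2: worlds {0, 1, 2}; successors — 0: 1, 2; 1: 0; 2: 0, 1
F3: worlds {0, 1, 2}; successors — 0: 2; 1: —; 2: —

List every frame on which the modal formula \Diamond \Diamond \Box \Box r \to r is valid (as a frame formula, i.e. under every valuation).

F3

Frame correspondent (Sahlqvist): \forall x \forall y (x R^2 y \to \exists w (y R^2 w \wedge x = w)) — i.e. a generalized confluence (Geach) condition.
F1: fails — aR²c but no w with cR²w and a=w.
F2: fails — 0R²1 but no w with 1R²w and 0=w.
F3: satisfies the condition.
Valid on: F3.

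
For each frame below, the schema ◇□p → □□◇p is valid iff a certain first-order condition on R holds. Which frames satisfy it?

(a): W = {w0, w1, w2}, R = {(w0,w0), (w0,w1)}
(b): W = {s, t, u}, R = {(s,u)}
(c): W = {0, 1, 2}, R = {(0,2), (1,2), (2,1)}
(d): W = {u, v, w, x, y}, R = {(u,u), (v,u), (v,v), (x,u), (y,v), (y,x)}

The schema corresponds to a generalized confluence (Geach) condition: ∀x ∀y ∀z ((xRy ∧ xR²z) → ∃w (yRw ∧ zRw)).
(a): fails — w0Rw0, w0R²w1 but no w with w0Rw and w1Rw.
(b): ✓.
(c): fails — 0R2, 0R²1 but no w with 2Rw and 1Rw.
(d): ✓.

(b), (d)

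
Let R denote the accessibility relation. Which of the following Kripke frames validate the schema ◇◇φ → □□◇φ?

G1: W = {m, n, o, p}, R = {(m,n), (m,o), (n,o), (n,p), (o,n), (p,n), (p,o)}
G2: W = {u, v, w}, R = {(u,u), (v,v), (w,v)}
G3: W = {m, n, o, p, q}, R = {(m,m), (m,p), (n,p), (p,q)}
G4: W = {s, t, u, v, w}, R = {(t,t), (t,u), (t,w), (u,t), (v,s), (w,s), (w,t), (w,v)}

G2

The schema corresponds to a generalized confluence (Geach) condition: ∀x ∀y ∀z ((xR²y ∧ xR²z) → ∃w (y = w ∧ zRw)).
G1: fails — mR²n, mR²n but no w with n=w and nRw.
G2: condition met.
G3: fails — mR²m, mR²p but no w with m=w and pRw.
G4: fails — tR²s, tR²s but no w* with s=w* and sRw*.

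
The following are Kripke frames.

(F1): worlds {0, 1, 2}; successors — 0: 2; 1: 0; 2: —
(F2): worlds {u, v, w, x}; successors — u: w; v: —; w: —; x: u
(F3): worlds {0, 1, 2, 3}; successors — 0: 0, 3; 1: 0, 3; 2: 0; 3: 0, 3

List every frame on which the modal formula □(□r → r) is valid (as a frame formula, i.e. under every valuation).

Frame correspondent (Sahlqvist): ∀x ∀y (Rxy → Ryy) — i.e. shift-reflexivity.
(F1): fails — R10 but not R00.
(F2): fails — Rxu but not Ruu.
(F3): ✓.
Valid on: (F3).

(F3)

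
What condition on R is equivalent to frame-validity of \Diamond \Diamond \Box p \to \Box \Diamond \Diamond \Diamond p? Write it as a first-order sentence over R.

\forall x \forall y \forall z ((x R^2 y \wedge xRz) \to \exists w (yRw \wedge z R^3 w))

This is a Sahlqvist (Geach-type) schema ◇^2□^1p → □^1◇^3p.
Minimal-valuation argument: fix x; take any y with xR^2y and any z with xR^1z. Set V(p) to the set of worlds R-reachable from y in exactly 1 step. Then □^1p holds at y, so the antecedent holds at x; validity forces ◇^3p at z, giving a w with zR^3w and yR^1w.
First-order correspondent: \forall x \forall y \forall z ((x R^2 y \wedge xRz) \to \exists w (yRw \wedge z R^3 w)).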